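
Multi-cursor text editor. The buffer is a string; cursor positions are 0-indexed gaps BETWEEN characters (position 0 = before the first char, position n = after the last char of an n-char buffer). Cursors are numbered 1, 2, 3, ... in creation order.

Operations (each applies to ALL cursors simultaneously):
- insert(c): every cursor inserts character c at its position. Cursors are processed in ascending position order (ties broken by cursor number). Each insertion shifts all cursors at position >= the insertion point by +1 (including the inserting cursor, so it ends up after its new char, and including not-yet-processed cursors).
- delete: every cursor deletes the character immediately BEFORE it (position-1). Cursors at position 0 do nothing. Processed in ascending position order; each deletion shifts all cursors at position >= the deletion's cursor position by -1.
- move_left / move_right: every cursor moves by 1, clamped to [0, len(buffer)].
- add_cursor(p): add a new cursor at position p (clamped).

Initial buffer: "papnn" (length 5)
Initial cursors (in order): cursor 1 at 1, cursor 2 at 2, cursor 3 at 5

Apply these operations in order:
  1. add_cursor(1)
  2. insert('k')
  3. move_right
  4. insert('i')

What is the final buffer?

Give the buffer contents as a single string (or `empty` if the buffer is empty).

Answer: pkkaiikpinnki

Derivation:
After op 1 (add_cursor(1)): buffer="papnn" (len 5), cursors c1@1 c4@1 c2@2 c3@5, authorship .....
After op 2 (insert('k')): buffer="pkkakpnnk" (len 9), cursors c1@3 c4@3 c2@5 c3@9, authorship .14.2...3
After op 3 (move_right): buffer="pkkakpnnk" (len 9), cursors c1@4 c4@4 c2@6 c3@9, authorship .14.2...3
After op 4 (insert('i')): buffer="pkkaiikpinnki" (len 13), cursors c1@6 c4@6 c2@9 c3@13, authorship .14.142.2..33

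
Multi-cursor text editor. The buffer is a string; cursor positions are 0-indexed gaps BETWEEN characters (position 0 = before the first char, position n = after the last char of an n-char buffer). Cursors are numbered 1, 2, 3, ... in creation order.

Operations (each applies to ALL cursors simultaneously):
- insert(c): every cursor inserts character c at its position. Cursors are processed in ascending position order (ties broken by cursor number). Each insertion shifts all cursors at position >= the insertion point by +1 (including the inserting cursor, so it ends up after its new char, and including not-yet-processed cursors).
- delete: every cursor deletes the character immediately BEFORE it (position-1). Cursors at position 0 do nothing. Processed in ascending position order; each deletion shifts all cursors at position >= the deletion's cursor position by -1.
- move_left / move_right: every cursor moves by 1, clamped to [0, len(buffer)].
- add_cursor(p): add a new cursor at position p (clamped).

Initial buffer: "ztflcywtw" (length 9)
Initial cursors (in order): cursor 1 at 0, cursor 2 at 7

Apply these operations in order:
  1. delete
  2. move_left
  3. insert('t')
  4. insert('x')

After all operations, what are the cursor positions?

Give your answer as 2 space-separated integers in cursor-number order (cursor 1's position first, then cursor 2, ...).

Answer: 2 9

Derivation:
After op 1 (delete): buffer="ztflcytw" (len 8), cursors c1@0 c2@6, authorship ........
After op 2 (move_left): buffer="ztflcytw" (len 8), cursors c1@0 c2@5, authorship ........
After op 3 (insert('t')): buffer="tztflctytw" (len 10), cursors c1@1 c2@7, authorship 1.....2...
After op 4 (insert('x')): buffer="txztflctxytw" (len 12), cursors c1@2 c2@9, authorship 11.....22...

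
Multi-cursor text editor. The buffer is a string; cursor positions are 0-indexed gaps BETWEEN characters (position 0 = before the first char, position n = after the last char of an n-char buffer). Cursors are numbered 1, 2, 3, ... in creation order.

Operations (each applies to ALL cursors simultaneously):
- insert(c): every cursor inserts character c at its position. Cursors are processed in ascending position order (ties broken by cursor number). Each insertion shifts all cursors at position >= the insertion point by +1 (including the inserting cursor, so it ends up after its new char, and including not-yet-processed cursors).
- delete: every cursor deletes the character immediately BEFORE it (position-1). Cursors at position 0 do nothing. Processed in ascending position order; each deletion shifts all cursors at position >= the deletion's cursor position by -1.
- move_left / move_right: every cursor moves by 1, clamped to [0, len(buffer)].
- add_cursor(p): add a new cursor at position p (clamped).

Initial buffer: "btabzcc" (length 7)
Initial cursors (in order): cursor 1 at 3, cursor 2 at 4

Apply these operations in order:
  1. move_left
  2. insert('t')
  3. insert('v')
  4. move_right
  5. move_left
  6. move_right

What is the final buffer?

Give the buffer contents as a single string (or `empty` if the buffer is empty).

After op 1 (move_left): buffer="btabzcc" (len 7), cursors c1@2 c2@3, authorship .......
After op 2 (insert('t')): buffer="bttatbzcc" (len 9), cursors c1@3 c2@5, authorship ..1.2....
After op 3 (insert('v')): buffer="bttvatvbzcc" (len 11), cursors c1@4 c2@7, authorship ..11.22....
After op 4 (move_right): buffer="bttvatvbzcc" (len 11), cursors c1@5 c2@8, authorship ..11.22....
After op 5 (move_left): buffer="bttvatvbzcc" (len 11), cursors c1@4 c2@7, authorship ..11.22....
After op 6 (move_right): buffer="bttvatvbzcc" (len 11), cursors c1@5 c2@8, authorship ..11.22....

Answer: bttvatvbzcc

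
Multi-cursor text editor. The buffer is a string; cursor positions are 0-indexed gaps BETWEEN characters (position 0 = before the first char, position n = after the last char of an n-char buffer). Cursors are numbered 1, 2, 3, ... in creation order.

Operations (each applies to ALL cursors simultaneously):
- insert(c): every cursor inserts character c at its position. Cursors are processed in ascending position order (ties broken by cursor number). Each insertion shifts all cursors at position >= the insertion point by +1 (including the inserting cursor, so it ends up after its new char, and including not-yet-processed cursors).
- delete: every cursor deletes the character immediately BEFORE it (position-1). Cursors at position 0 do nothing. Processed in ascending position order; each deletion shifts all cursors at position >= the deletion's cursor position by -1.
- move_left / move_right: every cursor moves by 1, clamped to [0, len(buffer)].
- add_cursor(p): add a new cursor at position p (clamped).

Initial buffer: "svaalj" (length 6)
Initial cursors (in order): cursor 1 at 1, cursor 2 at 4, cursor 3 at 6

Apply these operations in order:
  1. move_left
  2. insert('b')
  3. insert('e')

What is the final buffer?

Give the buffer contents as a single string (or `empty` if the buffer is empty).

After op 1 (move_left): buffer="svaalj" (len 6), cursors c1@0 c2@3 c3@5, authorship ......
After op 2 (insert('b')): buffer="bsvabalbj" (len 9), cursors c1@1 c2@5 c3@8, authorship 1...2..3.
After op 3 (insert('e')): buffer="besvabealbej" (len 12), cursors c1@2 c2@7 c3@11, authorship 11...22..33.

Answer: besvabealbej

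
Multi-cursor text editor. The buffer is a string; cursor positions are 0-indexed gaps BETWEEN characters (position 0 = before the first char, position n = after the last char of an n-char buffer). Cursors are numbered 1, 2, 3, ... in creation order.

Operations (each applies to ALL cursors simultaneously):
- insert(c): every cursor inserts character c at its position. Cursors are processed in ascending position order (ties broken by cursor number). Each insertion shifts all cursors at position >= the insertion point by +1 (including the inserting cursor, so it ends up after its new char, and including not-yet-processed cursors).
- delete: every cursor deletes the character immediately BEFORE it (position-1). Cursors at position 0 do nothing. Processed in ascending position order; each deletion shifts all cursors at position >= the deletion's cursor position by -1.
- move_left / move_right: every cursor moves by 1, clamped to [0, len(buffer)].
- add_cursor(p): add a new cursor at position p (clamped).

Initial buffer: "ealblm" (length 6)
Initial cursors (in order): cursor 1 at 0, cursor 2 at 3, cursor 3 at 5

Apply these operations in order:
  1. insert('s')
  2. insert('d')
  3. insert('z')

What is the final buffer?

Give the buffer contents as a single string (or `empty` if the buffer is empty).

After op 1 (insert('s')): buffer="sealsblsm" (len 9), cursors c1@1 c2@5 c3@8, authorship 1...2..3.
After op 2 (insert('d')): buffer="sdealsdblsdm" (len 12), cursors c1@2 c2@7 c3@11, authorship 11...22..33.
After op 3 (insert('z')): buffer="sdzealsdzblsdzm" (len 15), cursors c1@3 c2@9 c3@14, authorship 111...222..333.

Answer: sdzealsdzblsdzm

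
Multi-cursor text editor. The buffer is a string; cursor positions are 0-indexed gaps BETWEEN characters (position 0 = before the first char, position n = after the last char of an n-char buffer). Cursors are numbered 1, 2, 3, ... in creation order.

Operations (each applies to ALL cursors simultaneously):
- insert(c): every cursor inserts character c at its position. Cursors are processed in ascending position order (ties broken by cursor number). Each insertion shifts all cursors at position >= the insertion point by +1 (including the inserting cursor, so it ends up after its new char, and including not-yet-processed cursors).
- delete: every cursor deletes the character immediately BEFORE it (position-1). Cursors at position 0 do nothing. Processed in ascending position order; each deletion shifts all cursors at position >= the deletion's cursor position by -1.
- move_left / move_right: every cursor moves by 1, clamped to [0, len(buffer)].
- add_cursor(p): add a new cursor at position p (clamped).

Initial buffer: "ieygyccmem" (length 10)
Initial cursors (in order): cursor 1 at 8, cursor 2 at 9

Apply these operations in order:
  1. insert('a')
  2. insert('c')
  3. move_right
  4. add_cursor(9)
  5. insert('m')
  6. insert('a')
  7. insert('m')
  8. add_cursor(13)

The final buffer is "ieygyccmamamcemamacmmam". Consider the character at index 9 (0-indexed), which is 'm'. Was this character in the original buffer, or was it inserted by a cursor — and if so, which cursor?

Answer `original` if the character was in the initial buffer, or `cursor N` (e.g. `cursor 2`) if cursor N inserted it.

Answer: cursor 3

Derivation:
After op 1 (insert('a')): buffer="ieygyccmaeam" (len 12), cursors c1@9 c2@11, authorship ........1.2.
After op 2 (insert('c')): buffer="ieygyccmaceacm" (len 14), cursors c1@10 c2@13, authorship ........11.22.
After op 3 (move_right): buffer="ieygyccmaceacm" (len 14), cursors c1@11 c2@14, authorship ........11.22.
After op 4 (add_cursor(9)): buffer="ieygyccmaceacm" (len 14), cursors c3@9 c1@11 c2@14, authorship ........11.22.
After op 5 (insert('m')): buffer="ieygyccmamcemacmm" (len 17), cursors c3@10 c1@13 c2@17, authorship ........131.122.2
After op 6 (insert('a')): buffer="ieygyccmamacemaacmma" (len 20), cursors c3@11 c1@15 c2@20, authorship ........1331.1122.22
After op 7 (insert('m')): buffer="ieygyccmamamcemamacmmam" (len 23), cursors c3@12 c1@17 c2@23, authorship ........13331.11122.222
After op 8 (add_cursor(13)): buffer="ieygyccmamamcemamacmmam" (len 23), cursors c3@12 c4@13 c1@17 c2@23, authorship ........13331.11122.222
Authorship (.=original, N=cursor N): . . . . . . . . 1 3 3 3 1 . 1 1 1 2 2 . 2 2 2
Index 9: author = 3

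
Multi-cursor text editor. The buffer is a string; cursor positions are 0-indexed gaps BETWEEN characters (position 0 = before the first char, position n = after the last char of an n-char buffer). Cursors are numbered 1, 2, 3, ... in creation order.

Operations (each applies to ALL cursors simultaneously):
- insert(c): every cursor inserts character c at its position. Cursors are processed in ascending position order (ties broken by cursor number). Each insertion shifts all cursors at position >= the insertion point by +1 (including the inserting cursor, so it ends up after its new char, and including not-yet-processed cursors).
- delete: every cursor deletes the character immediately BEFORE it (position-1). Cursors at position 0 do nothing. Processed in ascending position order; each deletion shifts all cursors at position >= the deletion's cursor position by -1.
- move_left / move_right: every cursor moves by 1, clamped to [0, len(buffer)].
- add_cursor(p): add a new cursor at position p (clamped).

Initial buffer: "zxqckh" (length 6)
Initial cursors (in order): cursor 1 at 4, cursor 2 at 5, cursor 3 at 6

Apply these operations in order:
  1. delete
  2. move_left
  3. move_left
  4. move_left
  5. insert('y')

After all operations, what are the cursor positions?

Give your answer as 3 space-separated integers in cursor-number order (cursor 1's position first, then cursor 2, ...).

Answer: 3 3 3

Derivation:
After op 1 (delete): buffer="zxq" (len 3), cursors c1@3 c2@3 c3@3, authorship ...
After op 2 (move_left): buffer="zxq" (len 3), cursors c1@2 c2@2 c3@2, authorship ...
After op 3 (move_left): buffer="zxq" (len 3), cursors c1@1 c2@1 c3@1, authorship ...
After op 4 (move_left): buffer="zxq" (len 3), cursors c1@0 c2@0 c3@0, authorship ...
After op 5 (insert('y')): buffer="yyyzxq" (len 6), cursors c1@3 c2@3 c3@3, authorship 123...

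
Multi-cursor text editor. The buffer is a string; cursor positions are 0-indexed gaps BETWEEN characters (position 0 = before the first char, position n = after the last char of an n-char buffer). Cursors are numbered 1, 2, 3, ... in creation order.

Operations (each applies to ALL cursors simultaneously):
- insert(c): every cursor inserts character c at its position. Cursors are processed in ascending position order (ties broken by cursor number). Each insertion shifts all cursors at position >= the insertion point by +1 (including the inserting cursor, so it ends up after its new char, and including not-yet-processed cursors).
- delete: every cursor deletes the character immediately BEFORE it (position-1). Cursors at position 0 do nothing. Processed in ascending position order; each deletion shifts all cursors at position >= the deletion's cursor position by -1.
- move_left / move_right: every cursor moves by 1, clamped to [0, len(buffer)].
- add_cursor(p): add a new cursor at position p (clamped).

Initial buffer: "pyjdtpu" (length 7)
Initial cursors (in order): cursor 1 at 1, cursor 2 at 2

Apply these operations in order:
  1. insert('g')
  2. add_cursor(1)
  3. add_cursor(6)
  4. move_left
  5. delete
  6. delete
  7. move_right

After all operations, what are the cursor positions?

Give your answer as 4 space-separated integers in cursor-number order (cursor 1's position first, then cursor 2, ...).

Answer: 1 1 1 1

Derivation:
After op 1 (insert('g')): buffer="pgygjdtpu" (len 9), cursors c1@2 c2@4, authorship .1.2.....
After op 2 (add_cursor(1)): buffer="pgygjdtpu" (len 9), cursors c3@1 c1@2 c2@4, authorship .1.2.....
After op 3 (add_cursor(6)): buffer="pgygjdtpu" (len 9), cursors c3@1 c1@2 c2@4 c4@6, authorship .1.2.....
After op 4 (move_left): buffer="pgygjdtpu" (len 9), cursors c3@0 c1@1 c2@3 c4@5, authorship .1.2.....
After op 5 (delete): buffer="ggdtpu" (len 6), cursors c1@0 c3@0 c2@1 c4@2, authorship 12....
After op 6 (delete): buffer="dtpu" (len 4), cursors c1@0 c2@0 c3@0 c4@0, authorship ....
After op 7 (move_right): buffer="dtpu" (len 4), cursors c1@1 c2@1 c3@1 c4@1, authorship ....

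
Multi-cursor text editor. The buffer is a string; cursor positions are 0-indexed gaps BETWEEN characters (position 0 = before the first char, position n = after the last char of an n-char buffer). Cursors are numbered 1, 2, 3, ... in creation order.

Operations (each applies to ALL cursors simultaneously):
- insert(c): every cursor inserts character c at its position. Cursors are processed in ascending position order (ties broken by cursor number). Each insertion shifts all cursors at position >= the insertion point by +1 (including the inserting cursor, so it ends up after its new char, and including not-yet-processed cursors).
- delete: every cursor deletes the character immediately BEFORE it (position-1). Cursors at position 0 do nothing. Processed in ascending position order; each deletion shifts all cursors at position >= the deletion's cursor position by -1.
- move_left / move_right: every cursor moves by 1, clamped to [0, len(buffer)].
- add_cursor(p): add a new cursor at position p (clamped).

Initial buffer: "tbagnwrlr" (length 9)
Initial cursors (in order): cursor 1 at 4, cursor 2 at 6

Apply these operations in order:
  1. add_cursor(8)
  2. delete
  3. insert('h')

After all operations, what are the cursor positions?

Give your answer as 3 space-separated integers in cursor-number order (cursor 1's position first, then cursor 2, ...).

After op 1 (add_cursor(8)): buffer="tbagnwrlr" (len 9), cursors c1@4 c2@6 c3@8, authorship .........
After op 2 (delete): buffer="tbanrr" (len 6), cursors c1@3 c2@4 c3@5, authorship ......
After op 3 (insert('h')): buffer="tbahnhrhr" (len 9), cursors c1@4 c2@6 c3@8, authorship ...1.2.3.

Answer: 4 6 8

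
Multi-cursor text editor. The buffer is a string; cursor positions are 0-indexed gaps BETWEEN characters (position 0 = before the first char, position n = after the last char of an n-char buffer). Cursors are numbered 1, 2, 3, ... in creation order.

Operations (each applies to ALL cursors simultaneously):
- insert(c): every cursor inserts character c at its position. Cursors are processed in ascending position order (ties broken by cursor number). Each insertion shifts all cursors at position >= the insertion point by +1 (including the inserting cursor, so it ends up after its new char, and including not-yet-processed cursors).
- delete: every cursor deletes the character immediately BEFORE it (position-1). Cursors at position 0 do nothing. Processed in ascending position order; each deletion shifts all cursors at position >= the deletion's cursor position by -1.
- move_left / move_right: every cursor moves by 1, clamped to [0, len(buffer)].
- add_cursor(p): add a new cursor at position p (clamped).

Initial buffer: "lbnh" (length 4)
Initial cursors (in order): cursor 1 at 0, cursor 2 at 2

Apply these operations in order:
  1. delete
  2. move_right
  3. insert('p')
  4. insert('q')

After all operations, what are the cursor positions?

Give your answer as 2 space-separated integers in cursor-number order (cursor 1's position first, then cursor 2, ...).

After op 1 (delete): buffer="lnh" (len 3), cursors c1@0 c2@1, authorship ...
After op 2 (move_right): buffer="lnh" (len 3), cursors c1@1 c2@2, authorship ...
After op 3 (insert('p')): buffer="lpnph" (len 5), cursors c1@2 c2@4, authorship .1.2.
After op 4 (insert('q')): buffer="lpqnpqh" (len 7), cursors c1@3 c2@6, authorship .11.22.

Answer: 3 6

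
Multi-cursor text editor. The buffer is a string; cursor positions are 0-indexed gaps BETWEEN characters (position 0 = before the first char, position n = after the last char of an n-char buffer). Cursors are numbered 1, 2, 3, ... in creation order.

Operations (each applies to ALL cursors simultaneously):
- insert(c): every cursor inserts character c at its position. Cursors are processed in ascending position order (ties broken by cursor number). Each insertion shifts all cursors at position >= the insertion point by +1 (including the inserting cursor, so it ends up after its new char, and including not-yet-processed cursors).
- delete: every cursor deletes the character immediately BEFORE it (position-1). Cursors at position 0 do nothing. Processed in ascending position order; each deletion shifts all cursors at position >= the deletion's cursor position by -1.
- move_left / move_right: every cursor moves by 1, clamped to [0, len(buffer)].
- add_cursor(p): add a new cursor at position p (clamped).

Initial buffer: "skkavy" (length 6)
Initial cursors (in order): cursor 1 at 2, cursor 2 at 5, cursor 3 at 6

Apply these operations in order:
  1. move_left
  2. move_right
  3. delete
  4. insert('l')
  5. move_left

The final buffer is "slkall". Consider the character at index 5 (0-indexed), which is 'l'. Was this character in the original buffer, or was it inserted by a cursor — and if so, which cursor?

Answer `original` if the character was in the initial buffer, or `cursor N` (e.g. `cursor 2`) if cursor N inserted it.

After op 1 (move_left): buffer="skkavy" (len 6), cursors c1@1 c2@4 c3@5, authorship ......
After op 2 (move_right): buffer="skkavy" (len 6), cursors c1@2 c2@5 c3@6, authorship ......
After op 3 (delete): buffer="ska" (len 3), cursors c1@1 c2@3 c3@3, authorship ...
After op 4 (insert('l')): buffer="slkall" (len 6), cursors c1@2 c2@6 c3@6, authorship .1..23
After op 5 (move_left): buffer="slkall" (len 6), cursors c1@1 c2@5 c3@5, authorship .1..23
Authorship (.=original, N=cursor N): . 1 . . 2 3
Index 5: author = 3

Answer: cursor 3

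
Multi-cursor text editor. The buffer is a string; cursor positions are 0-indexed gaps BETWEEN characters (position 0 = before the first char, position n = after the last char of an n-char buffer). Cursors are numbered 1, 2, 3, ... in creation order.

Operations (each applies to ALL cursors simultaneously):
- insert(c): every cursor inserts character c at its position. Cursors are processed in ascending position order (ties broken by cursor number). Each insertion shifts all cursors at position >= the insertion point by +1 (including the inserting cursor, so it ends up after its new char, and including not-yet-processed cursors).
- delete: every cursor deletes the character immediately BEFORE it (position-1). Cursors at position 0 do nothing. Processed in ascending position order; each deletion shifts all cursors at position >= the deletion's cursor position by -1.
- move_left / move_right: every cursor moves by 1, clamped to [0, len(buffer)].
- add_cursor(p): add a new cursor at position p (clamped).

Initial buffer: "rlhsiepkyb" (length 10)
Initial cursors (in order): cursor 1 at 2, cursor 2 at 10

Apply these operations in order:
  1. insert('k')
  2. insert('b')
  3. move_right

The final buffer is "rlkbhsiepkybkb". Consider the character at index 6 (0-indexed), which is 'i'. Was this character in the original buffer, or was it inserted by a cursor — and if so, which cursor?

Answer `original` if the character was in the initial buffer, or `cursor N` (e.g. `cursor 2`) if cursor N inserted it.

After op 1 (insert('k')): buffer="rlkhsiepkybk" (len 12), cursors c1@3 c2@12, authorship ..1........2
After op 2 (insert('b')): buffer="rlkbhsiepkybkb" (len 14), cursors c1@4 c2@14, authorship ..11........22
After op 3 (move_right): buffer="rlkbhsiepkybkb" (len 14), cursors c1@5 c2@14, authorship ..11........22
Authorship (.=original, N=cursor N): . . 1 1 . . . . . . . . 2 2
Index 6: author = original

Answer: original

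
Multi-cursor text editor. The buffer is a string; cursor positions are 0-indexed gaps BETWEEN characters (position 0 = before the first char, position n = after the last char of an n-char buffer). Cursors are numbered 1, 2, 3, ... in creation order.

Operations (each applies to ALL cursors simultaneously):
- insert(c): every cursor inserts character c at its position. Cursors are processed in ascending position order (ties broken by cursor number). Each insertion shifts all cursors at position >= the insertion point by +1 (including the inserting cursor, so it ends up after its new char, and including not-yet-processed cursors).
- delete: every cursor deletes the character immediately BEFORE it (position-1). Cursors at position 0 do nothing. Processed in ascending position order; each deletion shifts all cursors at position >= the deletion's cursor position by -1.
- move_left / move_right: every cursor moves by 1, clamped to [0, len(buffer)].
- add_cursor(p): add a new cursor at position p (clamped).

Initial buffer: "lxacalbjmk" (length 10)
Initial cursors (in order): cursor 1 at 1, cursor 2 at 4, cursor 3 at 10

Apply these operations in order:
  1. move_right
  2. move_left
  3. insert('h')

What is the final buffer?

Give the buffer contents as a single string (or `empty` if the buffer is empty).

Answer: lhxachalbjmhk

Derivation:
After op 1 (move_right): buffer="lxacalbjmk" (len 10), cursors c1@2 c2@5 c3@10, authorship ..........
After op 2 (move_left): buffer="lxacalbjmk" (len 10), cursors c1@1 c2@4 c3@9, authorship ..........
After op 3 (insert('h')): buffer="lhxachalbjmhk" (len 13), cursors c1@2 c2@6 c3@12, authorship .1...2.....3.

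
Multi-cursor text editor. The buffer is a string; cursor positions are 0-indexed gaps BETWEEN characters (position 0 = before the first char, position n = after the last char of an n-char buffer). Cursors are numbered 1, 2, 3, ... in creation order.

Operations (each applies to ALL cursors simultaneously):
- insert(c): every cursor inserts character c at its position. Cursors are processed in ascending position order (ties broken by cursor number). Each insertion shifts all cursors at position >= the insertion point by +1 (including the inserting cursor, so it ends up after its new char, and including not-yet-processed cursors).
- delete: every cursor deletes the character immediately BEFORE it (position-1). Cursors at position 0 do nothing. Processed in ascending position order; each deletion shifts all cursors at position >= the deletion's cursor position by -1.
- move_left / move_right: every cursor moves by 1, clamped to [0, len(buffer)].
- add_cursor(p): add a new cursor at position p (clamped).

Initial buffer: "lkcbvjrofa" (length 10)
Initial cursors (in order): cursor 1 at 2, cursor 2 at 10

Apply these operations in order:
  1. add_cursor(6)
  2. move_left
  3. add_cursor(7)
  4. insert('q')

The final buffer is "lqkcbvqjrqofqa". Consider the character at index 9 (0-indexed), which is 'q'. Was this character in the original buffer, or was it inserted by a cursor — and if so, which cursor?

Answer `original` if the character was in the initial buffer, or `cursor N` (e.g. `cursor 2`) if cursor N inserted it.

Answer: cursor 4

Derivation:
After op 1 (add_cursor(6)): buffer="lkcbvjrofa" (len 10), cursors c1@2 c3@6 c2@10, authorship ..........
After op 2 (move_left): buffer="lkcbvjrofa" (len 10), cursors c1@1 c3@5 c2@9, authorship ..........
After op 3 (add_cursor(7)): buffer="lkcbvjrofa" (len 10), cursors c1@1 c3@5 c4@7 c2@9, authorship ..........
After op 4 (insert('q')): buffer="lqkcbvqjrqofqa" (len 14), cursors c1@2 c3@7 c4@10 c2@13, authorship .1....3..4..2.
Authorship (.=original, N=cursor N): . 1 . . . . 3 . . 4 . . 2 .
Index 9: author = 4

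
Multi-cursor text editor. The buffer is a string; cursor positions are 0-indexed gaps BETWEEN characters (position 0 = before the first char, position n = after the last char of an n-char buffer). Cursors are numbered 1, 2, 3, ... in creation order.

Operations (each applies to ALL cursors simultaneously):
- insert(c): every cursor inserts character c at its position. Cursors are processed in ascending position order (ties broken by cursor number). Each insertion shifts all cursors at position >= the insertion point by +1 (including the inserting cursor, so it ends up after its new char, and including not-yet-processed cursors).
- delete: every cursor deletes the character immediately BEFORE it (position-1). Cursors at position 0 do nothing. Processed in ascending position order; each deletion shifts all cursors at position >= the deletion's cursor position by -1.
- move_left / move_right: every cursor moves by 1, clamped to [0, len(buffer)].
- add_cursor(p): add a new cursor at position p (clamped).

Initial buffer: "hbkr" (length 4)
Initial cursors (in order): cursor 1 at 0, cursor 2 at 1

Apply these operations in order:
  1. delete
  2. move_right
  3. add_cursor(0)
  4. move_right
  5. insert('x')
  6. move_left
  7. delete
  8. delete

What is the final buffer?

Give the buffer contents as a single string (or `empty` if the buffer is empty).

After op 1 (delete): buffer="bkr" (len 3), cursors c1@0 c2@0, authorship ...
After op 2 (move_right): buffer="bkr" (len 3), cursors c1@1 c2@1, authorship ...
After op 3 (add_cursor(0)): buffer="bkr" (len 3), cursors c3@0 c1@1 c2@1, authorship ...
After op 4 (move_right): buffer="bkr" (len 3), cursors c3@1 c1@2 c2@2, authorship ...
After op 5 (insert('x')): buffer="bxkxxr" (len 6), cursors c3@2 c1@5 c2@5, authorship .3.12.
After op 6 (move_left): buffer="bxkxxr" (len 6), cursors c3@1 c1@4 c2@4, authorship .3.12.
After op 7 (delete): buffer="xxr" (len 3), cursors c3@0 c1@1 c2@1, authorship 32.
After op 8 (delete): buffer="xr" (len 2), cursors c1@0 c2@0 c3@0, authorship 2.

Answer: xr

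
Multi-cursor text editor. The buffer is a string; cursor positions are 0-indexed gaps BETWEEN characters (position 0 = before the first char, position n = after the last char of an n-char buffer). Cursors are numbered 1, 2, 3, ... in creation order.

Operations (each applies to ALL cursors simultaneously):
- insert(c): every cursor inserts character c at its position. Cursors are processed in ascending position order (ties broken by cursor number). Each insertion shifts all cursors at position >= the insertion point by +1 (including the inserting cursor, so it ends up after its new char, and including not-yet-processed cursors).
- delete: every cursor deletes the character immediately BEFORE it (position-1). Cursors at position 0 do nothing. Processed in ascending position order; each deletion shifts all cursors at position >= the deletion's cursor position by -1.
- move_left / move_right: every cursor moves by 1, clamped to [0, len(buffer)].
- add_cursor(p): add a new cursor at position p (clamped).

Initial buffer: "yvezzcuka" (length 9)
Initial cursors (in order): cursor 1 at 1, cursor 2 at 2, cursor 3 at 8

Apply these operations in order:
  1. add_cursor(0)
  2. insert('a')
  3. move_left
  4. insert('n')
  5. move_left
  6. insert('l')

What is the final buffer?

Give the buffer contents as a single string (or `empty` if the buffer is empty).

Answer: lnaylnavlnaezzcuklnaa

Derivation:
After op 1 (add_cursor(0)): buffer="yvezzcuka" (len 9), cursors c4@0 c1@1 c2@2 c3@8, authorship .........
After op 2 (insert('a')): buffer="ayavaezzcukaa" (len 13), cursors c4@1 c1@3 c2@5 c3@12, authorship 4.1.2......3.
After op 3 (move_left): buffer="ayavaezzcukaa" (len 13), cursors c4@0 c1@2 c2@4 c3@11, authorship 4.1.2......3.
After op 4 (insert('n')): buffer="naynavnaezzcuknaa" (len 17), cursors c4@1 c1@4 c2@7 c3@15, authorship 44.11.22......33.
After op 5 (move_left): buffer="naynavnaezzcuknaa" (len 17), cursors c4@0 c1@3 c2@6 c3@14, authorship 44.11.22......33.
After op 6 (insert('l')): buffer="lnaylnavlnaezzcuklnaa" (len 21), cursors c4@1 c1@5 c2@9 c3@18, authorship 444.111.222......333.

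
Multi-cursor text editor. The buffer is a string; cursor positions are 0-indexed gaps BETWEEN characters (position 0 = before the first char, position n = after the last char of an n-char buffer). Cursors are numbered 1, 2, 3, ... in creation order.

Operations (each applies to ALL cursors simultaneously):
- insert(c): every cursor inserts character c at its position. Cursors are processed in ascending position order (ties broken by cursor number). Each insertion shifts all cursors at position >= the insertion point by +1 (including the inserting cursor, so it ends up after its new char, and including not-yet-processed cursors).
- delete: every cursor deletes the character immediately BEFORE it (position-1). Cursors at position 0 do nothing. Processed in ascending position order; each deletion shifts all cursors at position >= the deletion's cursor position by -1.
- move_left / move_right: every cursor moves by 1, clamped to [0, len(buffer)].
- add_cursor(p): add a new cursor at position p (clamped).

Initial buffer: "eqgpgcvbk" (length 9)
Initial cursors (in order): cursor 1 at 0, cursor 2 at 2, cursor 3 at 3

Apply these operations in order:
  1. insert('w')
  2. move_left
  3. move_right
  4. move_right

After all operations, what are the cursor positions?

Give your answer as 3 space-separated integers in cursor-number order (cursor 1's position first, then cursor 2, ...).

Answer: 2 5 7

Derivation:
After op 1 (insert('w')): buffer="weqwgwpgcvbk" (len 12), cursors c1@1 c2@4 c3@6, authorship 1..2.3......
After op 2 (move_left): buffer="weqwgwpgcvbk" (len 12), cursors c1@0 c2@3 c3@5, authorship 1..2.3......
After op 3 (move_right): buffer="weqwgwpgcvbk" (len 12), cursors c1@1 c2@4 c3@6, authorship 1..2.3......
After op 4 (move_right): buffer="weqwgwpgcvbk" (len 12), cursors c1@2 c2@5 c3@7, authorship 1..2.3......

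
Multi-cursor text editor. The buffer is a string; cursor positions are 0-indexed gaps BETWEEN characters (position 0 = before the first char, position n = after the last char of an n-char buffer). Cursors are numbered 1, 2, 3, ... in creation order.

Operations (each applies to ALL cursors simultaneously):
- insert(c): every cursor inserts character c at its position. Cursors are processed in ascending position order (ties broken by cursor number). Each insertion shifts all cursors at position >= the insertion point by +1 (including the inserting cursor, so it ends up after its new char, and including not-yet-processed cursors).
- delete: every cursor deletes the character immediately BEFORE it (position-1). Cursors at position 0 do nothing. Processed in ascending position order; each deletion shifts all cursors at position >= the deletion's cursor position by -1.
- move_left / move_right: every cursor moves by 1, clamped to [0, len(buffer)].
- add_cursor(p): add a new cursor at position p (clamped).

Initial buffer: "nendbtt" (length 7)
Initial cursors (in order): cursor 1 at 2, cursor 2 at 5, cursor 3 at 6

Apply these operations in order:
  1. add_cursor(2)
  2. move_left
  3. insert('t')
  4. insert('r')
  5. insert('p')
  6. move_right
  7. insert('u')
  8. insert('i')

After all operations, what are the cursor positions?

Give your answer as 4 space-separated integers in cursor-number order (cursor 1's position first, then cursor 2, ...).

Answer: 12 20 26 12

Derivation:
After op 1 (add_cursor(2)): buffer="nendbtt" (len 7), cursors c1@2 c4@2 c2@5 c3@6, authorship .......
After op 2 (move_left): buffer="nendbtt" (len 7), cursors c1@1 c4@1 c2@4 c3@5, authorship .......
After op 3 (insert('t')): buffer="nttendtbttt" (len 11), cursors c1@3 c4@3 c2@7 c3@9, authorship .14...2.3..
After op 4 (insert('r')): buffer="nttrrendtrbtrtt" (len 15), cursors c1@5 c4@5 c2@10 c3@13, authorship .1414...22.33..
After op 5 (insert('p')): buffer="nttrrppendtrpbtrptt" (len 19), cursors c1@7 c4@7 c2@13 c3@17, authorship .141414...222.333..
After op 6 (move_right): buffer="nttrrppendtrpbtrptt" (len 19), cursors c1@8 c4@8 c2@14 c3@18, authorship .141414...222.333..
After op 7 (insert('u')): buffer="nttrrppeuundtrpbutrptut" (len 23), cursors c1@10 c4@10 c2@17 c3@22, authorship .141414.14..222.2333.3.
After op 8 (insert('i')): buffer="nttrrppeuuiindtrpbuitrptuit" (len 27), cursors c1@12 c4@12 c2@20 c3@26, authorship .141414.1414..222.22333.33.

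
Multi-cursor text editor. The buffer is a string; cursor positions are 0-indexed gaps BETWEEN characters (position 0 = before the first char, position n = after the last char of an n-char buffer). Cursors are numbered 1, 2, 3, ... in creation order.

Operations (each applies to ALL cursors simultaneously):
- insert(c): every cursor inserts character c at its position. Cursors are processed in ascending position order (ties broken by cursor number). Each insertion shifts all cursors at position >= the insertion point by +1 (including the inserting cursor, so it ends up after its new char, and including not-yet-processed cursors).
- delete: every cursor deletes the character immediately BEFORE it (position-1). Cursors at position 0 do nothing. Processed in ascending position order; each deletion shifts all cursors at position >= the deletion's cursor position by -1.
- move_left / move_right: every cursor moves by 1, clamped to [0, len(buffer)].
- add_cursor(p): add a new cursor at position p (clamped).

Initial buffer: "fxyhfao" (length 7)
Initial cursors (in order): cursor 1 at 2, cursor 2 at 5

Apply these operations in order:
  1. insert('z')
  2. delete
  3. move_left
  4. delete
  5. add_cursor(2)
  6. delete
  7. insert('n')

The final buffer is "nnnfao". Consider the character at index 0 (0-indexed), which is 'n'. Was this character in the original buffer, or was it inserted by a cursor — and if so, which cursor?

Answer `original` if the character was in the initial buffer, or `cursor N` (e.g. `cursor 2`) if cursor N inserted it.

Answer: cursor 1

Derivation:
After op 1 (insert('z')): buffer="fxzyhfzao" (len 9), cursors c1@3 c2@7, authorship ..1...2..
After op 2 (delete): buffer="fxyhfao" (len 7), cursors c1@2 c2@5, authorship .......
After op 3 (move_left): buffer="fxyhfao" (len 7), cursors c1@1 c2@4, authorship .......
After op 4 (delete): buffer="xyfao" (len 5), cursors c1@0 c2@2, authorship .....
After op 5 (add_cursor(2)): buffer="xyfao" (len 5), cursors c1@0 c2@2 c3@2, authorship .....
After op 6 (delete): buffer="fao" (len 3), cursors c1@0 c2@0 c3@0, authorship ...
After op 7 (insert('n')): buffer="nnnfao" (len 6), cursors c1@3 c2@3 c3@3, authorship 123...
Authorship (.=original, N=cursor N): 1 2 3 . . .
Index 0: author = 1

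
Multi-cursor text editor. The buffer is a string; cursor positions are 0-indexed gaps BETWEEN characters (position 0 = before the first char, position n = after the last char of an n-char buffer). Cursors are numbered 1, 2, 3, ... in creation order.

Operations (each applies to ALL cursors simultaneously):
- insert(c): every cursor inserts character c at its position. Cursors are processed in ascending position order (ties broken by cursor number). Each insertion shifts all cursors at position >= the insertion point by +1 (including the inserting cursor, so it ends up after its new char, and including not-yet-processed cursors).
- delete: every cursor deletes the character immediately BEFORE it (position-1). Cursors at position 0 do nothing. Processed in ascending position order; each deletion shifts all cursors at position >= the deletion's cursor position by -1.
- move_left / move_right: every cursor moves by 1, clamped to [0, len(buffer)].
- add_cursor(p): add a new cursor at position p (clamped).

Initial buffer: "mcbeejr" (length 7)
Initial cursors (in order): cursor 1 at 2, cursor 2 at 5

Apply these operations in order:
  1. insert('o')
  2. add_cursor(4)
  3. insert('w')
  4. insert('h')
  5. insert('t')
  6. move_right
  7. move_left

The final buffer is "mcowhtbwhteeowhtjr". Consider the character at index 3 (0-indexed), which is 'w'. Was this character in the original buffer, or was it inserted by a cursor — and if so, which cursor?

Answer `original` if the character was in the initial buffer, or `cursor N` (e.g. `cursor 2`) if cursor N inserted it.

Answer: cursor 1

Derivation:
After op 1 (insert('o')): buffer="mcobeeojr" (len 9), cursors c1@3 c2@7, authorship ..1...2..
After op 2 (add_cursor(4)): buffer="mcobeeojr" (len 9), cursors c1@3 c3@4 c2@7, authorship ..1...2..
After op 3 (insert('w')): buffer="mcowbweeowjr" (len 12), cursors c1@4 c3@6 c2@10, authorship ..11.3..22..
After op 4 (insert('h')): buffer="mcowhbwheeowhjr" (len 15), cursors c1@5 c3@8 c2@13, authorship ..111.33..222..
After op 5 (insert('t')): buffer="mcowhtbwhteeowhtjr" (len 18), cursors c1@6 c3@10 c2@16, authorship ..1111.333..2222..
After op 6 (move_right): buffer="mcowhtbwhteeowhtjr" (len 18), cursors c1@7 c3@11 c2@17, authorship ..1111.333..2222..
After op 7 (move_left): buffer="mcowhtbwhteeowhtjr" (len 18), cursors c1@6 c3@10 c2@16, authorship ..1111.333..2222..
Authorship (.=original, N=cursor N): . . 1 1 1 1 . 3 3 3 . . 2 2 2 2 . .
Index 3: author = 1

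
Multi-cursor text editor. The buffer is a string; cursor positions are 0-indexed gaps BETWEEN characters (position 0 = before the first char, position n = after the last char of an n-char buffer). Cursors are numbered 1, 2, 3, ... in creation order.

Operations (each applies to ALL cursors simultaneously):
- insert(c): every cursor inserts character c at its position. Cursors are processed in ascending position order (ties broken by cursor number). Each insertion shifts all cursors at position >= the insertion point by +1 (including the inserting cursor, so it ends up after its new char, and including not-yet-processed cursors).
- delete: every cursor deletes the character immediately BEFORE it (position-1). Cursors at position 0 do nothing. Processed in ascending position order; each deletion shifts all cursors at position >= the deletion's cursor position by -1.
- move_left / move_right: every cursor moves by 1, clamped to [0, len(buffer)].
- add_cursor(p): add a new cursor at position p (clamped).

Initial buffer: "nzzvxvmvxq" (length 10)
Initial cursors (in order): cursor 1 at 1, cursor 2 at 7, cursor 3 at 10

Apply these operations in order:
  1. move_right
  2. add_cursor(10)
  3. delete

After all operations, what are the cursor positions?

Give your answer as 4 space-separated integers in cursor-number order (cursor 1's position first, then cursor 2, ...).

Answer: 1 6 6 6

Derivation:
After op 1 (move_right): buffer="nzzvxvmvxq" (len 10), cursors c1@2 c2@8 c3@10, authorship ..........
After op 2 (add_cursor(10)): buffer="nzzvxvmvxq" (len 10), cursors c1@2 c2@8 c3@10 c4@10, authorship ..........
After op 3 (delete): buffer="nzvxvm" (len 6), cursors c1@1 c2@6 c3@6 c4@6, authorship ......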